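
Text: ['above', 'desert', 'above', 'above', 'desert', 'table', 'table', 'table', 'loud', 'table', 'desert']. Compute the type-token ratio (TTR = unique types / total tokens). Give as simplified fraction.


Tokens: 11
Unique types: ('above', 'desert', 'loud', 'table') = 4
TTR = 4/11
Already in lowest terms.

4/11


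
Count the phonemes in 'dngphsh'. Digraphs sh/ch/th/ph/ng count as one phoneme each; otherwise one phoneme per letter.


Parsing 'dngphsh' greedily, digraphs first:
  'd' -> consonant phoneme (phonemes so far: 1)
  'ng' -> digraph (1 consonant phoneme) (phonemes so far: 2)
  'ph' -> digraph (1 consonant phoneme) (phonemes so far: 3)
  'sh' -> digraph (1 consonant phoneme) (phonemes so far: 4)
Total phonemes: 4

4


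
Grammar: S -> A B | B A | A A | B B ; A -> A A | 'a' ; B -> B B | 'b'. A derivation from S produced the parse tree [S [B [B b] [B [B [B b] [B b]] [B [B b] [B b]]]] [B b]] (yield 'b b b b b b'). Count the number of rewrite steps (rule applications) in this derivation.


Every bracketed nonterminal node [X ...] in the tree is produced by exactly one rule application.
Reading the tree off as a leftmost derivation:
  Step 1: S  =>  B B   (applied S -> B B)
  Step 2: B B  =>  B B B   (applied B -> B B)
  Step 3: B B B  =>  b B B   (applied B -> b)
  Step 4: b B B  =>  b B B B   (applied B -> B B)
  Step 5: b B B B  =>  b B B B B   (applied B -> B B)
  Step 6: b B B B B  =>  b b B B B   (applied B -> b)
  Step 7: b b B B B  =>  b b b B B   (applied B -> b)
  Step 8: b b b B B  =>  b b b B B B   (applied B -> B B)
  Step 9: b b b B B B  =>  b b b b B B   (applied B -> b)
  Step 10: b b b b B B  =>  b b b b b B   (applied B -> b)
  Step 11: b b b b b B  =>  b b b b b b   (applied B -> b)
Final yield: b b b b b b
Total rewrite steps: 11

11


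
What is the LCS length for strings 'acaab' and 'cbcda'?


DP table for LCS of 'acaab' and 'cbcda':
       c  b  c  d  a
    0  0  0  0  0  0
  a 0  0  0  0  0  1
  c 0  1  1  1  1  1
  a 0  1  1  1  1  2
  a 0  1  1  1  1  2
  b 0  1  2  2  2  2
LCS: 'ca'
LCS length = 2

2


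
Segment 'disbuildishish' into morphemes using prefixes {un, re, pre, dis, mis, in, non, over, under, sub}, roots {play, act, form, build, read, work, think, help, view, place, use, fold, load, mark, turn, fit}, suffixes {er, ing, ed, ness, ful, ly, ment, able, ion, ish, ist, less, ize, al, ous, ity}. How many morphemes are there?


Segmenting 'disbuildishish' against the inventory:
  'dis' -> prefix (morpheme 1)
  'build' -> root (morpheme 2)
  'ish' -> suffix (morpheme 3)
  'ish' -> suffix (morpheme 4)
Total morphemes: 4

4


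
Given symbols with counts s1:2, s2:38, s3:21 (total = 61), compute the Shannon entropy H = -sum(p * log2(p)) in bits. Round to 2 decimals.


Computing entropy H = -sum(p_i * log2(p_i)):
  s1: p = 2/61 = 0.0328, -p*log2(p) = 0.1617
  s2: p = 38/61 = 0.6230, -p*log2(p) = 0.4254
  s3: p = 21/61 = 0.3443, -p*log2(p) = 0.5296
H = sum of terms = 1.1167
Rounded to 2 decimals: 1.12

1.12


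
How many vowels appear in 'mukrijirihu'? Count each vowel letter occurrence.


Scanning each character of 'mukrijirihu':
  Position 1: 'm' -> consonant (running count: 0)
  Position 2: 'u' -> vowel (running count: 1)
  Position 3: 'k' -> consonant (running count: 1)
  Position 4: 'r' -> consonant (running count: 1)
  Position 5: 'i' -> vowel (running count: 2)
  Position 6: 'j' -> consonant (running count: 2)
  Position 7: 'i' -> vowel (running count: 3)
  Position 8: 'r' -> consonant (running count: 3)
  Position 9: 'i' -> vowel (running count: 4)
  Position 10: 'h' -> consonant (running count: 4)
  Position 11: 'u' -> vowel (running count: 5)
Total vowels: 5

5


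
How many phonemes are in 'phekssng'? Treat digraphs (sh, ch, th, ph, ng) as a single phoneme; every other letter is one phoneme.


Parsing 'phekssng' greedily, digraphs first:
  'ph' -> digraph (1 consonant phoneme) (phonemes so far: 1)
  'e' -> vowel phoneme (phonemes so far: 2)
  'k' -> consonant phoneme (phonemes so far: 3)
  's' -> consonant phoneme (phonemes so far: 4)
  's' -> consonant phoneme (phonemes so far: 5)
  'ng' -> digraph (1 consonant phoneme) (phonemes so far: 6)
Total phonemes: 6

6


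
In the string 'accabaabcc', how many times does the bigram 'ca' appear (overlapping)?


Scanning 'accabaabcc' for bigram 'ca':
  Position 0: 'ac' -> no
  Position 1: 'cc' -> no
  Position 2: 'ca' -> MATCH
  Position 3: 'ab' -> no
  Position 4: 'ba' -> no
  Position 5: 'aa' -> no
  Position 6: 'ab' -> no
  Position 7: 'bc' -> no
  Position 8: 'cc' -> no
Total matches: 1

1


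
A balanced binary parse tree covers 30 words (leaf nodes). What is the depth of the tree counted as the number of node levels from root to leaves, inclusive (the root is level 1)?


In a balanced binary tree with n leaves the deepest leaf is ceil(log2(n)) edges below the root,
so counting node levels inclusive of root and leaves gives ceil(log2(n)) + 1 levels.
log2(30) = 4.9069
ceil(4.9069) = 5
levels = 5 + 1 = 6

6


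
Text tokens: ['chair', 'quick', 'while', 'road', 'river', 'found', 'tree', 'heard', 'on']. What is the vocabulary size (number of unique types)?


Listing all tokens and tracking unique types:
  Token 1: 'chair' -> NEW (unique so far: 1)
  Token 2: 'quick' -> NEW (unique so far: 2)
  Token 3: 'while' -> NEW (unique so far: 3)
  Token 4: 'road' -> NEW (unique so far: 4)
  Token 5: 'river' -> NEW (unique so far: 5)
  Token 6: 'found' -> NEW (unique so far: 6)
  Token 7: 'tree' -> NEW (unique so far: 7)
  Token 8: 'heard' -> NEW (unique so far: 8)
  Token 9: 'on' -> NEW (unique so far: 9)
Unique types: ('chair', 'found', 'heard', 'on', 'quick', 'river', 'road', 'tree', 'while')
Vocabulary size: 9

9


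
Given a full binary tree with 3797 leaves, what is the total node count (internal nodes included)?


Leaf nodes (terminals): 3797
Internal nodes = n - 1 = 3797 - 1 = 3796
Total = leaves + internal = 3797 + 3796 = 7593

7593


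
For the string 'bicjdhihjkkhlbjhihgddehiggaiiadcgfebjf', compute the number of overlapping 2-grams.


String 'bicjdhihjkkhlbjhihgddehiggaiiadcgfebjf' has length L = 38.
Number of overlapping n-grams = L - n + 1
Substituting: 38 - 2 + 1 = 37

37


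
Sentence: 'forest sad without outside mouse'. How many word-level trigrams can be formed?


Word trigrams from [5] words:
  Trigram 1: (forest sad without)
  Trigram 2: (sad without outside)
  Trigram 3: (without outside mouse)
Total word trigrams: 5 - 2 = 3

3


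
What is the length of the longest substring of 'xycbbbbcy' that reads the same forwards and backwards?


Scanning 'xycbbbbcy' for palindromic substrings.
Substring at positions 1-8: 'ycbbbbcy'.
Check: reverse('ycbbbbcy') = 'ycbbbbcy' -> palindrome confirmed.
Neighbouring characters ('x' / '-') break symmetry, so it cannot extend further.
No longer palindromic substring exists; longest length = 8

8


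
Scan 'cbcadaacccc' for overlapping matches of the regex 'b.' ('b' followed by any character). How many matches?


Pattern: b. means 'b' followed by any character.
Scanning 'cbcadaacccc' position-by-position:
  Pos 0: window 'cb' -> no
  Pos 1: window 'bc' -> MATCH
  Pos 2: window 'ca' -> no
  Pos 3: window 'ad' -> no
  Pos 4: window 'da' -> no
  Pos 5: window 'aa' -> no
  Pos 6: window 'ac' -> no
  Pos 7: window 'cc' -> no
  Pos 8: window 'cc' -> no
  Pos 9: window 'cc' -> no
  Pos 10: window 'c' -> no
Total matches: 1

1


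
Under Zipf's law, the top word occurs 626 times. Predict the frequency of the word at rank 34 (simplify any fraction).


Zipf's law: freq(rank) = f1 / rank
f1 = 626, rank = 34
freq = 626 / 34
GCD(626, 34) = 2
Simplified: 313/17

313/17


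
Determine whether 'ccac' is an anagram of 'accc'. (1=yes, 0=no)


Sort characters of 'ccac': 'accc'
Sort characters of 'accc': 'accc'
Sorted forms match -> they ARE anagrams
Result: 1

1


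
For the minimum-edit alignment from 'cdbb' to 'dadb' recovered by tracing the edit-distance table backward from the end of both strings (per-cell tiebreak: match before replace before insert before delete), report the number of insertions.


Edit distance = 3. Backtracking from cell (4, 4) with preference match > replace > insert > delete,
then listing the resulting alignment 'cdbb' -> 'dadb' left to right:
  Step 1: replace c->d
  Step 2: replace d->a
  Step 3: replace b->d
  Step 4: keep 'b'
Total insertions: 0

0


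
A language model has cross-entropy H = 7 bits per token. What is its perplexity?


Perplexity formula: PP = 2^H
H = 7
PP = 2^7
Steps: 2^1 = 2, 2^2 = 4, 2^3 = 8, 2^4 = 16, 2^5 = 32, 2^6 = 64, 2^7 = 128
PP = 128

128


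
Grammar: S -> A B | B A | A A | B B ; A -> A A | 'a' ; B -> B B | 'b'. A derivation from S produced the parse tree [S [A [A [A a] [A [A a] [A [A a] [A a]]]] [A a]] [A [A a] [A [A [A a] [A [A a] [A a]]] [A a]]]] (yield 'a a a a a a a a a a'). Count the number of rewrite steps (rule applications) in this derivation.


Every bracketed nonterminal node [X ...] in the tree is produced by exactly one rule application.
Reading the tree off as a leftmost derivation:
  Step 1: S  =>  A A   (applied S -> A A)
  Step 2: A A  =>  A A A   (applied A -> A A)
  Step 3: A A A  =>  A A A A   (applied A -> A A)
  Step 4: A A A A  =>  a A A A   (applied A -> a)
  Step 5: a A A A  =>  a A A A A   (applied A -> A A)
  Step 6: a A A A A  =>  a a A A A   (applied A -> a)
  Step 7: a a A A A  =>  a a A A A A   (applied A -> A A)
  Step 8: a a A A A A  =>  a a a A A A   (applied A -> a)
  Step 9: a a a A A A  =>  a a a a A A   (applied A -> a)
  Step 10: a a a a A A  =>  a a a a a A   (applied A -> a)
  Step 11: a a a a a A  =>  a a a a a A A   (applied A -> A A)
  Step 12: a a a a a A A  =>  a a a a a a A   (applied A -> a)
  Step 13: a a a a a a A  =>  a a a a a a A A   (applied A -> A A)
  Step 14: a a a a a a A A  =>  a a a a a a A A A   (applied A -> A A)
  Step 15: a a a a a a A A A  =>  a a a a a a a A A   (applied A -> a)
  Step 16: a a a a a a a A A  =>  a a a a a a a A A A   (applied A -> A A)
  Step 17: a a a a a a a A A A  =>  a a a a a a a a A A   (applied A -> a)
  Step 18: a a a a a a a a A A  =>  a a a a a a a a a A   (applied A -> a)
  Step 19: a a a a a a a a a A  =>  a a a a a a a a a a   (applied A -> a)
Final yield: a a a a a a a a a a
Total rewrite steps: 19

19


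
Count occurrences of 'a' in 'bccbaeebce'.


Scanning 'bccbaeebce' for 'a':
  Position 4: 'a' -> MATCH (count: 1)
Total occurrences of 'a': 1

1


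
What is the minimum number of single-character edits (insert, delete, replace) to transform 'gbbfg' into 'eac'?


Building DP table for s1='gbbfg' (len 5) and s2='eac' (len 3):
       e  a  c
    0  1  2  3
  g 1  1  2  3
  b 2  2  2  3
  b 3  3  3  3
  f 4  4  4  4
  g 5  5  5  5
Edit distance = dp[5][3] = 5

5


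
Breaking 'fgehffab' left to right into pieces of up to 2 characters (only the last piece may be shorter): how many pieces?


'fgehffab' has 8 characters.
Chunking with max size 2:
  Chunk 1: 'fg' (positions 0-1)
  Chunk 2: 'eh' (positions 2-3)
  Chunk 3: 'ff' (positions 4-5)
  Chunk 4: 'ab' (positions 6-7)
Total chunks: ceil(8 / 2) = 4

4


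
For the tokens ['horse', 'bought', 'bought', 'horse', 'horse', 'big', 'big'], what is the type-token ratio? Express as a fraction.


Tokens: 7
Unique types: ('big', 'bought', 'horse') = 3
TTR = 3/7
Already in lowest terms.

3/7


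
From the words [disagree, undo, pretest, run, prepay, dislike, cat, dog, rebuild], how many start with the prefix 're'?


Checking each word for prefix 're':
  'disagree' -> no (count: 0)
  'undo' -> no (count: 0)
  'pretest' -> no (count: 0)
  'run' -> no (count: 0)
  'prepay' -> no (count: 0)
  'dislike' -> no (count: 0)
  'cat' -> no (count: 0)
  'dog' -> no (count: 0)
  'rebuild' -> YES, starts with 're' (count: 1)
Total with prefix 're': 1

1


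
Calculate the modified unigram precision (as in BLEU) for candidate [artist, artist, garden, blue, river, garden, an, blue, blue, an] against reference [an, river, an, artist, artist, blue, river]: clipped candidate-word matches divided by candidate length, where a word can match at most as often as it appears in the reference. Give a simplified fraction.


Reference word counts: {'an': 2, 'artist': 2, 'blue': 1, 'river': 2}
Checking each candidate word (with clipping):
  'artist' -> in reference (ref count 2, used 1/2) -> match (matches: 1)
  'artist' -> in reference (ref count 2, used 2/2) -> match (matches: 2)
  'garden' -> not in reference -> no match (matches: 2)
  'blue' -> in reference (ref count 1, used 1/1) -> match (matches: 3)
  'river' -> in reference (ref count 2, used 1/2) -> match (matches: 4)
  'garden' -> not in reference -> no match (matches: 4)
  'an' -> in reference (ref count 2, used 1/2) -> match (matches: 5)
  'blue' -> ref count 1 already used up (1/1) -> clipped, no match (matches: 5)
  'blue' -> ref count 1 already used up (1/1) -> clipped, no match (matches: 5)
  'an' -> in reference (ref count 2, used 2/2) -> match (matches: 6)
Clipped matches: 6, Candidate length: 10
Precision = 6/10 = 3/5

3/5


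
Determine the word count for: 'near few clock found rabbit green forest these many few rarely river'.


Counting words by splitting on spaces:
  Word 1: 'near'
  Word 2: 'few'
  Word 3: 'clock'
  Word 4: 'found'
  Word 5: 'rabbit'
  Word 6: 'green'
  Word 7: 'forest'
  Word 8: 'these'
  Word 9: 'many'
  Word 10: 'few'
  Word 11: 'rarely'
  Word 12: 'river'
Total words: 12

12


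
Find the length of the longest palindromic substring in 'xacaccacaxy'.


Scanning 'xacaccacaxy' for palindromic substrings.
Substring at positions 0-9: 'xacaccacax'.
Check: reverse('xacaccacax') = 'xacaccacax' -> palindrome confirmed.
Neighbouring characters ('-' / 'y') break symmetry, so it cannot extend further.
No longer palindromic substring exists; longest length = 10

10


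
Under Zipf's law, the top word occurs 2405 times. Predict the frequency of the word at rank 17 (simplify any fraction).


Zipf's law: freq(rank) = f1 / rank
f1 = 2405, rank = 17
freq = 2405 / 17
GCD(2405, 17) = 1
Simplified: 2405/17

2405/17


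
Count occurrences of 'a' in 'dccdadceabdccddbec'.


Scanning 'dccdadceabdccddbec' for 'a':
  Position 4: 'a' -> MATCH (count: 1)
  Position 8: 'a' -> MATCH (count: 2)
Total occurrences of 'a': 2

2


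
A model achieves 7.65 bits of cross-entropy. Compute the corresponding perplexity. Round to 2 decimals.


Perplexity formula: PP = 2^H
H = 7.65
PP = 2^7.65
Decompose: 2^7.65 = 2^7 * 2^0.65
2^7 = 128, 2^0.65 ~ 1.5691682
PP ~ 128 * 1.5691682 = 200.8535296
Rounded to 2 decimals: 200.85

200.85


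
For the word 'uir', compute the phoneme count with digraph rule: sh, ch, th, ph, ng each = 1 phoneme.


Parsing 'uir' greedily, digraphs first:
  'u' -> vowel phoneme (phonemes so far: 1)
  'i' -> vowel phoneme (phonemes so far: 2)
  'r' -> consonant phoneme (phonemes so far: 3)
Total phonemes: 3

3


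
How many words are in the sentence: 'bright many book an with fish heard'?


Counting words by splitting on spaces:
  Word 1: 'bright'
  Word 2: 'many'
  Word 3: 'book'
  Word 4: 'an'
  Word 5: 'with'
  Word 6: 'fish'
  Word 7: 'heard'
Total words: 7

7


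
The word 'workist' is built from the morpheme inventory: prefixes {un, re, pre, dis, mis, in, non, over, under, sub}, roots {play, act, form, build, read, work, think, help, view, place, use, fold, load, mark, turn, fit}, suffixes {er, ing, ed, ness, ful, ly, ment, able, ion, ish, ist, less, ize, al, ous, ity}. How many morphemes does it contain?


Segmenting 'workist' against the inventory:
  'work' -> root (morpheme 1)
  'ist' -> suffix (morpheme 2)
Total morphemes: 2

2


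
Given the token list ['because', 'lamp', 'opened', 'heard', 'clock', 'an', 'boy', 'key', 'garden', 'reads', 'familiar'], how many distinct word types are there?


Listing all tokens and tracking unique types:
  Token 1: 'because' -> NEW (unique so far: 1)
  Token 2: 'lamp' -> NEW (unique so far: 2)
  Token 3: 'opened' -> NEW (unique so far: 3)
  Token 4: 'heard' -> NEW (unique so far: 4)
  Token 5: 'clock' -> NEW (unique so far: 5)
  Token 6: 'an' -> NEW (unique so far: 6)
  Token 7: 'boy' -> NEW (unique so far: 7)
  Token 8: 'key' -> NEW (unique so far: 8)
  Token 9: 'garden' -> NEW (unique so far: 9)
  Token 10: 'reads' -> NEW (unique so far: 10)
  Token 11: 'familiar' -> NEW (unique so far: 11)
Unique types: ('an', 'because', 'boy', 'clock', 'familiar', 'garden', 'heard', 'key', 'lamp', 'opened', 'reads')
Vocabulary size: 11

11


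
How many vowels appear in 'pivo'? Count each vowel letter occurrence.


Scanning each character of 'pivo':
  Position 1: 'p' -> consonant (running count: 0)
  Position 2: 'i' -> vowel (running count: 1)
  Position 3: 'v' -> consonant (running count: 1)
  Position 4: 'o' -> vowel (running count: 2)
Total vowels: 2

2


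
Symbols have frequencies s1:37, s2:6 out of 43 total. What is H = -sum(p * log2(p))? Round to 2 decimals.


Computing entropy H = -sum(p_i * log2(p_i)):
  s1: p = 37/43 = 0.8605, -p*log2(p) = 0.1866
  s2: p = 6/43 = 0.1395, -p*log2(p) = 0.3965
H = sum of terms = 0.5831
Rounded to 2 decimals: 0.58

0.58


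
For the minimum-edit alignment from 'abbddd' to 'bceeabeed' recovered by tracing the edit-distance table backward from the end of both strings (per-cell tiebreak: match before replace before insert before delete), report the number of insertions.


Edit distance = 7. Backtracking from cell (6, 9) with preference match > replace > insert > delete,
then listing the resulting alignment 'abbddd' -> 'bceeabeed' left to right:
  Step 1: insert 'b' [insertion #1]
  Step 2: insert 'c' [insertion #2]
  Step 3: insert 'e' [insertion #3]
  Step 4: replace a->e
  Step 5: replace b->a
  Step 6: keep 'b'
  Step 7: replace d->e
  Step 8: replace d->e
  Step 9: keep 'd'
Total insertions: 3

3


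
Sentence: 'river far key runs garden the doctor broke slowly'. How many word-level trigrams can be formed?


Word trigrams from [9] words:
  Trigram 1: (river far key)
  Trigram 2: (far key runs)
  Trigram 3: (key runs garden)
  Trigram 4: (runs garden the)
  Trigram 5: (garden the doctor)
  Trigram 6: (the doctor broke)
  Trigram 7: (doctor broke slowly)
Total word trigrams: 9 - 2 = 7

7


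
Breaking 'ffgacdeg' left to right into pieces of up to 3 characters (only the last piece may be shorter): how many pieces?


'ffgacdeg' has 8 characters.
Chunking with max size 3:
  Chunk 1: 'ffg' (positions 0-2)
  Chunk 2: 'acd' (positions 3-5)
  Chunk 3: 'eg' (positions 6-7)
Total chunks: ceil(8 / 3) = 3

3


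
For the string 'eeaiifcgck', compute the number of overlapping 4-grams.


String 'eeaiifcgck' has length L = 10.
Number of overlapping n-grams = L - n + 1
Substituting: 10 - 4 + 1 = 7

7


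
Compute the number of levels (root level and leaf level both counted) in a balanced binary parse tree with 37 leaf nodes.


In a balanced binary tree with n leaves the deepest leaf is ceil(log2(n)) edges below the root,
so counting node levels inclusive of root and leaves gives ceil(log2(n)) + 1 levels.
log2(37) = 5.2095
ceil(5.2095) = 6
levels = 6 + 1 = 7

7


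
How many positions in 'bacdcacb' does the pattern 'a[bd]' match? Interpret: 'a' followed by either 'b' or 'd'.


Pattern: a[bd] means 'a' followed by either 'b' or 'd'.
Scanning 'bacdcacb' position-by-position:
  Pos 0: window 'ba' -> no
  Pos 1: window 'ac' -> no
  Pos 2: window 'cd' -> no
  Pos 3: window 'dc' -> no
  Pos 4: window 'ca' -> no
  Pos 5: window 'ac' -> no
  Pos 6: window 'cb' -> no
  Pos 7: window 'b' -> no
Total matches: 0

0


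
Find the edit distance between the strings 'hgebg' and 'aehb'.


Building DP table for s1='hgebg' (len 5) and s2='aehb' (len 4):
       a  e  h  b
    0  1  2  3  4
  h 1  1  2  2  3
  g 2  2  2  3  3
  e 3  3  2  3  4
  b 4  4  3  3  3
  g 5  5  4  4  4
Edit distance = dp[5][4] = 4

4


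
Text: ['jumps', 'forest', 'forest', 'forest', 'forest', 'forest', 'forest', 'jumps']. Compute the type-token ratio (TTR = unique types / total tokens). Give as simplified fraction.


Tokens: 8
Unique types: ('forest', 'jumps') = 2
TTR = 2/8
Simplify: divide both by 2 -> 1/4
TTR = 1/4

1/4


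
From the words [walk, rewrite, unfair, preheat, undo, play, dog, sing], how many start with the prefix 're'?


Checking each word for prefix 're':
  'walk' -> no (count: 0)
  'rewrite' -> YES, starts with 're' (count: 1)
  'unfair' -> no (count: 1)
  'preheat' -> no (count: 1)
  'undo' -> no (count: 1)
  'play' -> no (count: 1)
  'dog' -> no (count: 1)
  'sing' -> no (count: 1)
Total with prefix 're': 1

1


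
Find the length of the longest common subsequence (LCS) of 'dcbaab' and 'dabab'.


DP table for LCS of 'dcbaab' and 'dabab':
       d  a  b  a  b
    0  0  0  0  0  0
  d 0  1  1  1  1  1
  c 0  1  1  1  1  1
  b 0  1  1  2  2  2
  a 0  1  2  2  3  3
  a 0  1  2  2  3  3
  b 0  1  2  3  3  4
LCS: 'dbab'
LCS length = 4

4


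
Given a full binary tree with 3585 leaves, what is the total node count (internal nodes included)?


Leaf nodes (terminals): 3585
Internal nodes = n - 1 = 3585 - 1 = 3584
Total = leaves + internal = 3585 + 3584 = 7169

7169


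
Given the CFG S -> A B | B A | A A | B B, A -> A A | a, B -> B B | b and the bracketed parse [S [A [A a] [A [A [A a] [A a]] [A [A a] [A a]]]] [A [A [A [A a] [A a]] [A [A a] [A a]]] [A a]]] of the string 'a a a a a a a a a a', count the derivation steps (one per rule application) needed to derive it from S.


Every bracketed nonterminal node [X ...] in the tree is produced by exactly one rule application.
Reading the tree off as a leftmost derivation:
  Step 1: S  =>  A A   (applied S -> A A)
  Step 2: A A  =>  A A A   (applied A -> A A)
  Step 3: A A A  =>  a A A   (applied A -> a)
  Step 4: a A A  =>  a A A A   (applied A -> A A)
  Step 5: a A A A  =>  a A A A A   (applied A -> A A)
  Step 6: a A A A A  =>  a a A A A   (applied A -> a)
  Step 7: a a A A A  =>  a a a A A   (applied A -> a)
  Step 8: a a a A A  =>  a a a A A A   (applied A -> A A)
  Step 9: a a a A A A  =>  a a a a A A   (applied A -> a)
  Step 10: a a a a A A  =>  a a a a a A   (applied A -> a)
  Step 11: a a a a a A  =>  a a a a a A A   (applied A -> A A)
  Step 12: a a a a a A A  =>  a a a a a A A A   (applied A -> A A)
  Step 13: a a a a a A A A  =>  a a a a a A A A A   (applied A -> A A)
  Step 14: a a a a a A A A A  =>  a a a a a a A A A   (applied A -> a)
  Step 15: a a a a a a A A A  =>  a a a a a a a A A   (applied A -> a)
  Step 16: a a a a a a a A A  =>  a a a a a a a A A A   (applied A -> A A)
  Step 17: a a a a a a a A A A  =>  a a a a a a a a A A   (applied A -> a)
  Step 18: a a a a a a a a A A  =>  a a a a a a a a a A   (applied A -> a)
  Step 19: a a a a a a a a a A  =>  a a a a a a a a a a   (applied A -> a)
Final yield: a a a a a a a a a a
Total rewrite steps: 19

19


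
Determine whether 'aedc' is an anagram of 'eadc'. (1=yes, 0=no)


Sort characters of 'aedc': 'acde'
Sort characters of 'eadc': 'acde'
Sorted forms match -> they ARE anagrams
Result: 1

1


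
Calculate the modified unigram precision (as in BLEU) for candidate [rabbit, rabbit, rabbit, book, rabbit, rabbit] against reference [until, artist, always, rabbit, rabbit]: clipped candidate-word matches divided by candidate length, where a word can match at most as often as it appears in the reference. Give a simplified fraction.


Reference word counts: {'always': 1, 'artist': 1, 'rabbit': 2, 'until': 1}
Checking each candidate word (with clipping):
  'rabbit' -> in reference (ref count 2, used 1/2) -> match (matches: 1)
  'rabbit' -> in reference (ref count 2, used 2/2) -> match (matches: 2)
  'rabbit' -> ref count 2 already used up (2/2) -> clipped, no match (matches: 2)
  'book' -> not in reference -> no match (matches: 2)
  'rabbit' -> ref count 2 already used up (2/2) -> clipped, no match (matches: 2)
  'rabbit' -> ref count 2 already used up (2/2) -> clipped, no match (matches: 2)
Clipped matches: 2, Candidate length: 6
Precision = 2/6 = 1/3

1/3


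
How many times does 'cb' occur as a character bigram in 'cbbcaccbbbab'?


Scanning 'cbbcaccbbbab' for bigram 'cb':
  Position 0: 'cb' -> MATCH
  Position 1: 'bb' -> no
  Position 2: 'bc' -> no
  Position 3: 'ca' -> no
  Position 4: 'ac' -> no
  Position 5: 'cc' -> no
  Position 6: 'cb' -> MATCH
  Position 7: 'bb' -> no
  Position 8: 'bb' -> no
  Position 9: 'ba' -> no
  Position 10: 'ab' -> no
Total matches: 2

2


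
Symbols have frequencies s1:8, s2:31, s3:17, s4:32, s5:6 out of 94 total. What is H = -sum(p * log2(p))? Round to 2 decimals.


Computing entropy H = -sum(p_i * log2(p_i)):
  s1: p = 8/94 = 0.0851, -p*log2(p) = 0.3025
  s2: p = 31/94 = 0.3298, -p*log2(p) = 0.5278
  s3: p = 17/94 = 0.1809, -p*log2(p) = 0.4462
  s4: p = 32/94 = 0.3404, -p*log2(p) = 0.5292
  s5: p = 6/94 = 0.0638, -p*log2(p) = 0.2534
H = sum of terms = 2.0591
Rounded to 2 decimals: 2.06

2.06


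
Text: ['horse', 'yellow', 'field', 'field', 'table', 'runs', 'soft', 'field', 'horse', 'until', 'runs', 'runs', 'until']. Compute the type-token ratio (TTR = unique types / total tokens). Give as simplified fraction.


Tokens: 13
Unique types: ('field', 'horse', 'runs', 'soft', 'table', 'until', 'yellow') = 7
TTR = 7/13
Already in lowest terms.

7/13


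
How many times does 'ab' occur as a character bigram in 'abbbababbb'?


Scanning 'abbbababbb' for bigram 'ab':
  Position 0: 'ab' -> MATCH
  Position 1: 'bb' -> no
  Position 2: 'bb' -> no
  Position 3: 'ba' -> no
  Position 4: 'ab' -> MATCH
  Position 5: 'ba' -> no
  Position 6: 'ab' -> MATCH
  Position 7: 'bb' -> no
  Position 8: 'bb' -> no
Total matches: 3

3


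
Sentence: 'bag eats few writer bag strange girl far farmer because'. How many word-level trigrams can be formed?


Word trigrams from [10] words:
  Trigram 1: (bag eats few)
  Trigram 2: (eats few writer)
  Trigram 3: (few writer bag)
  Trigram 4: (writer bag strange)
  Trigram 5: (bag strange girl)
  Trigram 6: (strange girl far)
  Trigram 7: (girl far farmer)
  Trigram 8: (far farmer because)
Total word trigrams: 10 - 2 = 8

8


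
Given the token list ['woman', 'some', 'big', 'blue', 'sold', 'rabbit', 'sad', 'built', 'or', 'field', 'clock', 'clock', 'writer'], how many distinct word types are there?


Listing all tokens and tracking unique types:
  Token 1: 'woman' -> NEW (unique so far: 1)
  Token 2: 'some' -> NEW (unique so far: 2)
  Token 3: 'big' -> NEW (unique so far: 3)
  Token 4: 'blue' -> NEW (unique so far: 4)
  Token 5: 'sold' -> NEW (unique so far: 5)
  Token 6: 'rabbit' -> NEW (unique so far: 6)
  Token 7: 'sad' -> NEW (unique so far: 7)
  Token 8: 'built' -> NEW (unique so far: 8)
  Token 9: 'or' -> NEW (unique so far: 9)
  Token 10: 'field' -> NEW (unique so far: 10)
  Token 11: 'clock' -> NEW (unique so far: 11)
  Token 12: 'clock' -> duplicate (unique so far: 11)
  Token 13: 'writer' -> NEW (unique so far: 12)
Unique types: ('big', 'blue', 'built', 'clock', 'field', 'or', 'rabbit', 'sad', 'sold', 'some', 'woman', 'writer')
Vocabulary size: 12

12


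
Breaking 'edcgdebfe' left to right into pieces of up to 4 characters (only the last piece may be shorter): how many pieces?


'edcgdebfe' has 9 characters.
Chunking with max size 4:
  Chunk 1: 'edcg' (positions 0-3)
  Chunk 2: 'debf' (positions 4-7)
  Chunk 3: 'e' (positions 8-8)
Total chunks: ceil(9 / 4) = 3

3


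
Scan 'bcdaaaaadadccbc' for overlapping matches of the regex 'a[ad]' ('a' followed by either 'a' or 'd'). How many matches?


Pattern: a[ad] means 'a' followed by either 'a' or 'd'.
Scanning 'bcdaaaaadadccbc' position-by-position:
  Pos 0: window 'bc' -> no
  Pos 1: window 'cd' -> no
  Pos 2: window 'da' -> no
  Pos 3: window 'aa' -> MATCH
  Pos 4: window 'aa' -> MATCH
  Pos 5: window 'aa' -> MATCH
  Pos 6: window 'aa' -> MATCH
  Pos 7: window 'ad' -> MATCH
  Pos 8: window 'da' -> no
  Pos 9: window 'ad' -> MATCH
  Pos 10: window 'dc' -> no
  Pos 11: window 'cc' -> no
  Pos 12: window 'cb' -> no
  Pos 13: window 'bc' -> no
  Pos 14: window 'c' -> no
Total matches: 6

6


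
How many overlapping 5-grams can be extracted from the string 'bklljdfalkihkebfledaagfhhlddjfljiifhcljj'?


String 'bklljdfalkihkebfledaagfhhlddjfljiifhcljj' has length L = 40.
Number of overlapping n-grams = L - n + 1
Substituting: 40 - 5 + 1 = 36

36


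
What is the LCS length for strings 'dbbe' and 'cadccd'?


DP table for LCS of 'dbbe' and 'cadccd':
       c  a  d  c  c  d
    0  0  0  0  0  0  0
  d 0  0  0  1  1  1  1
  b 0  0  0  1  1  1  1
  b 0  0  0  1  1  1  1
  e 0  0  0  1  1  1  1
LCS: 'd'
LCS length = 1

1


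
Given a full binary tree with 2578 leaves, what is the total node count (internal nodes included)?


Leaf nodes (terminals): 2578
Internal nodes = n - 1 = 2578 - 1 = 2577
Total = leaves + internal = 2578 + 2577 = 5155

5155


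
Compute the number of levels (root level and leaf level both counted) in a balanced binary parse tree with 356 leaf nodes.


In a balanced binary tree with n leaves the deepest leaf is ceil(log2(n)) edges below the root,
so counting node levels inclusive of root and leaves gives ceil(log2(n)) + 1 levels.
log2(356) = 8.4757
ceil(8.4757) = 9
levels = 9 + 1 = 10

10


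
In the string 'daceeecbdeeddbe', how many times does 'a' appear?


Scanning 'daceeecbdeeddbe' for 'a':
  Position 1: 'a' -> MATCH (count: 1)
Total occurrences of 'a': 1

1


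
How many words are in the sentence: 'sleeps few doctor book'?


Counting words by splitting on spaces:
  Word 1: 'sleeps'
  Word 2: 'few'
  Word 3: 'doctor'
  Word 4: 'book'
Total words: 4

4


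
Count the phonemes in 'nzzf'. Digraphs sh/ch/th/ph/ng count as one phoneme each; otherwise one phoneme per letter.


Parsing 'nzzf' greedily, digraphs first:
  'n' -> consonant phoneme (phonemes so far: 1)
  'z' -> consonant phoneme (phonemes so far: 2)
  'z' -> consonant phoneme (phonemes so far: 3)
  'f' -> consonant phoneme (phonemes so far: 4)
Total phonemes: 4

4


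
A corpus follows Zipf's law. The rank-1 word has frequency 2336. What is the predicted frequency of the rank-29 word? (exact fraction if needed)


Zipf's law: freq(rank) = f1 / rank
f1 = 2336, rank = 29
freq = 2336 / 29
GCD(2336, 29) = 1
Simplified: 2336/29

2336/29


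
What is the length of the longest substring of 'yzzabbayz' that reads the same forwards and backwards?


Scanning 'yzzabbayz' for palindromic substrings.
Substring at positions 3-6: 'abba'.
Check: reverse('abba') = 'abba' -> palindrome confirmed.
Neighbouring characters ('z' / 'y') break symmetry, so it cannot extend further.
No longer palindromic substring exists; longest length = 4

4


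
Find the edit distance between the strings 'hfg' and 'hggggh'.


Building DP table for s1='hfg' (len 3) and s2='hggggh' (len 6):
       h  g  g  g  g  h
    0  1  2  3  4  5  6
  h 1  0  1  2  3  4  5
  f 2  1  1  2  3  4  5
  g 3  2  1  1  2  3  4
Edit distance = dp[3][6] = 4

4


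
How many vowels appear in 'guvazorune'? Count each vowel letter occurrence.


Scanning each character of 'guvazorune':
  Position 1: 'g' -> consonant (running count: 0)
  Position 2: 'u' -> vowel (running count: 1)
  Position 3: 'v' -> consonant (running count: 1)
  Position 4: 'a' -> vowel (running count: 2)
  Position 5: 'z' -> consonant (running count: 2)
  Position 6: 'o' -> vowel (running count: 3)
  Position 7: 'r' -> consonant (running count: 3)
  Position 8: 'u' -> vowel (running count: 4)
  Position 9: 'n' -> consonant (running count: 4)
  Position 10: 'e' -> vowel (running count: 5)
Total vowels: 5

5


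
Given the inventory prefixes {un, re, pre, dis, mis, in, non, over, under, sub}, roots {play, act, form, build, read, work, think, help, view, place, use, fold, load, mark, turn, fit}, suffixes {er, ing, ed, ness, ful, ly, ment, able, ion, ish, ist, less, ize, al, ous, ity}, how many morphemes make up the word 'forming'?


Segmenting 'forming' against the inventory:
  'form' -> root (morpheme 1)
  'ing' -> suffix (morpheme 2)
Total morphemes: 2

2


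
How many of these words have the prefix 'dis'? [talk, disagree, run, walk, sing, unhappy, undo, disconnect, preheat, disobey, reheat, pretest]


Checking each word for prefix 'dis':
  'talk' -> no (count: 0)
  'disagree' -> YES, starts with 'dis' (count: 1)
  'run' -> no (count: 1)
  'walk' -> no (count: 1)
  'sing' -> no (count: 1)
  'unhappy' -> no (count: 1)
  'undo' -> no (count: 1)
  'disconnect' -> YES, starts with 'dis' (count: 2)
  'preheat' -> no (count: 2)
  'disobey' -> YES, starts with 'dis' (count: 3)
  'reheat' -> no (count: 3)
  'pretest' -> no (count: 3)
Total with prefix 'dis': 3

3


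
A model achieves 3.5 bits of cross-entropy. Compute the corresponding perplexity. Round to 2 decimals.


Perplexity formula: PP = 2^H
H = 3.5
PP = 2^3.5
Decompose: 2^3.5 = 2^3 * 2^0.5 = 2^3 * sqrt(2)
2^3 = 8, sqrt(2) ~ 1.4142136
PP ~ 8 * 1.4142136 = 11.3137088
Rounded to 2 decimals: 11.31

11.31


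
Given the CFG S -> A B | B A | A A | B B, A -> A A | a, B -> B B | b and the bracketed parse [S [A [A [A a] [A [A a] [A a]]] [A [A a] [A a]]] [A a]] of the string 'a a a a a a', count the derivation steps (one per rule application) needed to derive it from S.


Every bracketed nonterminal node [X ...] in the tree is produced by exactly one rule application.
Reading the tree off as a leftmost derivation:
  Step 1: S  =>  A A   (applied S -> A A)
  Step 2: A A  =>  A A A   (applied A -> A A)
  Step 3: A A A  =>  A A A A   (applied A -> A A)
  Step 4: A A A A  =>  a A A A   (applied A -> a)
  Step 5: a A A A  =>  a A A A A   (applied A -> A A)
  Step 6: a A A A A  =>  a a A A A   (applied A -> a)
  Step 7: a a A A A  =>  a a a A A   (applied A -> a)
  Step 8: a a a A A  =>  a a a A A A   (applied A -> A A)
  Step 9: a a a A A A  =>  a a a a A A   (applied A -> a)
  Step 10: a a a a A A  =>  a a a a a A   (applied A -> a)
  Step 11: a a a a a A  =>  a a a a a a   (applied A -> a)
Final yield: a a a a a a
Total rewrite steps: 11

11


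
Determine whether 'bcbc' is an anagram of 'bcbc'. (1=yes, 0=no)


Sort characters of 'bcbc': 'bbcc'
Sort characters of 'bcbc': 'bbcc'
Sorted forms match -> they ARE anagrams
Result: 1

1


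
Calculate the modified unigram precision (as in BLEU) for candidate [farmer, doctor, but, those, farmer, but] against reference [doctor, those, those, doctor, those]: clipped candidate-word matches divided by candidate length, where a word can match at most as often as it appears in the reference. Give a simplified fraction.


Reference word counts: {'doctor': 2, 'those': 3}
Checking each candidate word (with clipping):
  'farmer' -> not in reference -> no match (matches: 0)
  'doctor' -> in reference (ref count 2, used 1/2) -> match (matches: 1)
  'but' -> not in reference -> no match (matches: 1)
  'those' -> in reference (ref count 3, used 1/3) -> match (matches: 2)
  'farmer' -> not in reference -> no match (matches: 2)
  'but' -> not in reference -> no match (matches: 2)
Clipped matches: 2, Candidate length: 6
Precision = 2/6 = 1/3

1/3


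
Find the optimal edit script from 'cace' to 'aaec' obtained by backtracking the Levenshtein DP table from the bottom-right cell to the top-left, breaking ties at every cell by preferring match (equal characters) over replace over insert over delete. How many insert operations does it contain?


Edit distance = 3. Backtracking from cell (4, 4) with preference match > replace > insert > delete,
then listing the resulting alignment 'cace' -> 'aaec' left to right:
  Step 1: replace c->a
  Step 2: keep 'a'
  Step 3: replace c->e
  Step 4: replace e->c
Total insertions: 0

0


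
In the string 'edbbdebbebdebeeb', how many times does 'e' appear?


Scanning 'edbbdebbebdebeeb' for 'e':
  Position 0: 'e' -> MATCH (count: 1)
  Position 5: 'e' -> MATCH (count: 2)
  Position 8: 'e' -> MATCH (count: 3)
  Position 11: 'e' -> MATCH (count: 4)
  Position 13: 'e' -> MATCH (count: 5)
  Position 14: 'e' -> MATCH (count: 6)
Total occurrences of 'e': 6

6


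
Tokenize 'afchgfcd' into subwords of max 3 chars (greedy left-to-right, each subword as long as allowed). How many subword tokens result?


'afchgfcd' has 8 characters.
Chunking with max size 3:
  Chunk 1: 'afc' (positions 0-2)
  Chunk 2: 'hgf' (positions 3-5)
  Chunk 3: 'cd' (positions 6-7)
Total chunks: ceil(8 / 3) = 3

3


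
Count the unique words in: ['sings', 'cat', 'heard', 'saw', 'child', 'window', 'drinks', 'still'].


Listing all tokens and tracking unique types:
  Token 1: 'sings' -> NEW (unique so far: 1)
  Token 2: 'cat' -> NEW (unique so far: 2)
  Token 3: 'heard' -> NEW (unique so far: 3)
  Token 4: 'saw' -> NEW (unique so far: 4)
  Token 5: 'child' -> NEW (unique so far: 5)
  Token 6: 'window' -> NEW (unique so far: 6)
  Token 7: 'drinks' -> NEW (unique so far: 7)
  Token 8: 'still' -> NEW (unique so far: 8)
Unique types: ('cat', 'child', 'drinks', 'heard', 'saw', 'sings', 'still', 'window')
Vocabulary size: 8

8


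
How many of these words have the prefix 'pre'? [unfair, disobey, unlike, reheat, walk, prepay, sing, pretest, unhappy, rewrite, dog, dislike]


Checking each word for prefix 'pre':
  'unfair' -> no (count: 0)
  'disobey' -> no (count: 0)
  'unlike' -> no (count: 0)
  'reheat' -> no (count: 0)
  'walk' -> no (count: 0)
  'prepay' -> YES, starts with 'pre' (count: 1)
  'sing' -> no (count: 1)
  'pretest' -> YES, starts with 'pre' (count: 2)
  'unhappy' -> no (count: 2)
  'rewrite' -> no (count: 2)
  'dog' -> no (count: 2)
  'dislike' -> no (count: 2)
Total with prefix 'pre': 2

2


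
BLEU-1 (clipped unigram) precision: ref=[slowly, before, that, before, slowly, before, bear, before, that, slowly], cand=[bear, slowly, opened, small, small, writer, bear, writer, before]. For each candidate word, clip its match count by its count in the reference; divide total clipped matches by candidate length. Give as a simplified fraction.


Reference word counts: {'bear': 1, 'before': 4, 'slowly': 3, 'that': 2}
Checking each candidate word (with clipping):
  'bear' -> in reference (ref count 1, used 1/1) -> match (matches: 1)
  'slowly' -> in reference (ref count 3, used 1/3) -> match (matches: 2)
  'opened' -> not in reference -> no match (matches: 2)
  'small' -> not in reference -> no match (matches: 2)
  'small' -> not in reference -> no match (matches: 2)
  'writer' -> not in reference -> no match (matches: 2)
  'bear' -> ref count 1 already used up (1/1) -> clipped, no match (matches: 2)
  'writer' -> not in reference -> no match (matches: 2)
  'before' -> in reference (ref count 4, used 1/4) -> match (matches: 3)
Clipped matches: 3, Candidate length: 9
Precision = 3/9 = 1/3

1/3


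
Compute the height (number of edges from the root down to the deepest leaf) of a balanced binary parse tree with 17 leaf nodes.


In a balanced binary tree with n leaves the deepest leaf is ceil(log2(n)) edges below the root.
log2(17) = 4.0875
ceil(4.0875) = 5
height (edges) = 5

5


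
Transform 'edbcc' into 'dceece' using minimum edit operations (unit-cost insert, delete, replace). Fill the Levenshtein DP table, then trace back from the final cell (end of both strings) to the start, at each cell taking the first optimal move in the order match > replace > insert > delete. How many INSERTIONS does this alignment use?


Edit distance = 5. Backtracking from cell (5, 6) with preference match > replace > insert > delete,
then listing the resulting alignment 'edbcc' -> 'dceece' left to right:
  Step 1: insert 'd' [insertion #1]
  Step 2: replace e->c
  Step 3: replace d->e
  Step 4: replace b->e
  Step 5: keep 'c'
  Step 6: replace c->e
Total insertions: 1

1


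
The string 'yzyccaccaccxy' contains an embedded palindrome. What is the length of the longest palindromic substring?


Scanning 'yzyccaccaccxy' for palindromic substrings.
Substring at positions 3-10: 'ccaccacc'.
Check: reverse('ccaccacc') = 'ccaccacc' -> palindrome confirmed.
Neighbouring characters ('y' / 'x') break symmetry, so it cannot extend further.
No longer palindromic substring exists; longest length = 8

8


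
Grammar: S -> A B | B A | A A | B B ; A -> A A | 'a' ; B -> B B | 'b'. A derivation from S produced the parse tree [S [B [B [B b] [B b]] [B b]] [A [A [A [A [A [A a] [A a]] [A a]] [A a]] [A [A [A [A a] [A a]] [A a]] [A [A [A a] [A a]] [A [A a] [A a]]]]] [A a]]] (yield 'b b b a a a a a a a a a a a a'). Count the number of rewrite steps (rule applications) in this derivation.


Every bracketed nonterminal node [X ...] in the tree is produced by exactly one rule application.
Reading the tree off as a leftmost derivation:
  Step 1: S  =>  B A   (applied S -> B A)
  Step 2: B A  =>  B B A   (applied B -> B B)
  Step 3: B B A  =>  B B B A   (applied B -> B B)
  Step 4: B B B A  =>  b B B A   (applied B -> b)
  Step 5: b B B A  =>  b b B A   (applied B -> b)
  Step 6: b b B A  =>  b b b A   (applied B -> b)
  Step 7: b b b A  =>  b b b A A   (applied A -> A A)
  Step 8: b b b A A  =>  b b b A A A   (applied A -> A A)
  Step 9: b b b A A A  =>  b b b A A A A   (applied A -> A A)
  Step 10: b b b A A A A  =>  b b b A A A A A   (applied A -> A A)
  Step 11: b b b A A A A A  =>  b b b A A A A A A   (applied A -> A A)
  Step 12: b b b A A A A A A  =>  b b b a A A A A A   (applied A -> a)
  Step 13: b b b a A A A A A  =>  b b b a a A A A A   (applied A -> a)
  Step 14: b b b a a A A A A  =>  b b b a a a A A A   (applied A -> a)
  Step 15: b b b a a a A A A  =>  b b b a a a a A A   (applied A -> a)
  Step 16: b b b a a a a A A  =>  b b b a a a a A A A   (applied A -> A A)
  Step 17: b b b a a a a A A A  =>  b b b a a a a A A A A   (applied A -> A A)
  Step 18: b b b a a a a A A A A  =>  b b b a a a a A A A A A   (applied A -> A A)
  Step 19: b b b a a a a A A A A A  =>  b b b a a a a a A A A A   (applied A -> a)
  Step 20: b b b a a a a a A A A A  =>  b b b a a a a a a A A A   (applied A -> a)
  Step 21: b b b a a a a a a A A A  =>  b b b a a a a a a a A A   (applied A -> a)
  Step 22: b b b a a a a a a a A A  =>  b b b a a a a a a a A A A   (applied A -> A A)
  Step 23: b b b a a a a a a a A A A  =>  b b b a a a a a a a A A A A   (applied A -> A A)
  Step 24: b b b a a a a a a a A A A A  =>  b b b a a a a a a a a A A A   (applied A -> a)
  Step 25: b b b a a a a a a a a A A A  =>  b b b a a a a a a a a a A A   (applied A -> a)
  Step 26: b b b a a a a a a a a a A A  =>  b b b a a a a a a a a a A A A   (applied A -> A A)
  Step 27: b b b a a a a a a a a a A A A  =>  b b b a a a a a a a a a a A A   (applied A -> a)
  Step 28: b b b a a a a a a a a a a A A  =>  b b b a a a a a a a a a a a A   (applied A -> a)
  Step 29: b b b a a a a a a a a a a a A  =>  b b b a a a a a a a a a a a a   (applied A -> a)
Final yield: b b b a a a a a a a a a a a a
Total rewrite steps: 29

29
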